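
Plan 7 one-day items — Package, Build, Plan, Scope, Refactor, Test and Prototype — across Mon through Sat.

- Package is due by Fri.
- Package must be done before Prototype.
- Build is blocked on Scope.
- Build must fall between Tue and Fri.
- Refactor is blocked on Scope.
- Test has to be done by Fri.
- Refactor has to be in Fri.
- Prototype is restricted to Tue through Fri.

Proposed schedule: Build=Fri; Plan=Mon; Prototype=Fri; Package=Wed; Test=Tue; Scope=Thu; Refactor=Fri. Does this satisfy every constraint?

Prototype is restricted to Tue through Fri — holds.
Build is blocked on Scope — holds.
Refactor has to be in Fri — holds.
Refactor is blocked on Scope — holds.
Build must fall between Tue and Fri — holds.
Test has to be done by Fri — holds.
Package is due by Fri — holds.
Package must be done before Prototype — holds.

Yes, all constraints hold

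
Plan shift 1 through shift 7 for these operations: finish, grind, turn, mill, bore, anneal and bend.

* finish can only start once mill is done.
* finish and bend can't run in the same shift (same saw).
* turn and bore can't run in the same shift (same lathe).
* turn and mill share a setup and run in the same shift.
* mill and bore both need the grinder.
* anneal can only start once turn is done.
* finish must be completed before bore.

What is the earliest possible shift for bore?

shift 3

Precedence pushes bore to at least shift 3.
bore at shift 3 is achievable: turn in shift 1; finish in shift 2; mill in shift 1; bend in shift 1; anneal in shift 2; bore in shift 3; grind in shift 1.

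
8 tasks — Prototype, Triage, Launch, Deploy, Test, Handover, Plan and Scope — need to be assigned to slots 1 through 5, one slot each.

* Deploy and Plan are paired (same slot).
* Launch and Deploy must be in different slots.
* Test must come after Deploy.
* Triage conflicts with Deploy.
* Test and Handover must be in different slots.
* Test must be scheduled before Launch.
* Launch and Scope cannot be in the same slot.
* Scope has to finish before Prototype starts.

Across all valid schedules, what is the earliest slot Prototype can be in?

2

Precedence pushes Prototype to at least 2.
Prototype at 2 is achievable: Plan=1; Prototype=2; Launch=3; Handover=1; Test=2; Scope=1; Deploy=1; Triage=2.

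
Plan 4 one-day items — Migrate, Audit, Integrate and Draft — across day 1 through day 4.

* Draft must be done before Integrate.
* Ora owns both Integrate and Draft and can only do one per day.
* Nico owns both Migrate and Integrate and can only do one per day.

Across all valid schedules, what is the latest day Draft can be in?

day 3

Downstream work caps Draft at day 3.
Draft at day 3 is achievable: Draft in day 3, Migrate in day 1, Integrate in day 4, Audit in day 1.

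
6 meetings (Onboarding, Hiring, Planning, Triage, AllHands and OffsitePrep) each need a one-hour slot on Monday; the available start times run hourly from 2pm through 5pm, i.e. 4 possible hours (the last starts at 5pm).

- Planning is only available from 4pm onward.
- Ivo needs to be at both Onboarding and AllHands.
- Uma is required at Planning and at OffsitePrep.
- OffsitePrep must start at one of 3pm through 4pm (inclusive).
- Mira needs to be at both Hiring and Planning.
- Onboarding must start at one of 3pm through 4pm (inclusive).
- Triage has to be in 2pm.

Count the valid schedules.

54

Splitting on Onboarding: it can be 3pm (27), 4pm (27). Listing each branch's schedules as (Hiring, Planning, Triage, AllHands, OffsitePrep):
Onboarding=3pm: (2pm,4pm,2pm,2pm,3pm) (2pm,4pm,2pm,4pm,3pm) (2pm,4pm,2pm,5pm,3pm) (2pm,5pm,2pm,2pm,3pm) (2pm,5pm,2pm,2pm,4pm) (2pm,5pm,2pm,4pm,3pm) (2pm,5pm,2pm,4pm,4pm) (2pm,5pm,2pm,5pm,3pm) (2pm,5pm,2pm,5pm,4pm) (3pm,4pm,2pm,2pm,3pm) (3pm,4pm,2pm,4pm,3pm) (3pm,4pm,2pm,5pm,3pm) (3pm,5pm,2pm,2pm,3pm) (3pm,5pm,2pm,2pm,4pm) (3pm,5pm,2pm,4pm,3pm) (3pm,5pm,2pm,4pm,4pm) (3pm,5pm,2pm,5pm,3pm) (3pm,5pm,2pm,5pm,4pm) (4pm,5pm,2pm,2pm,3pm) (4pm,5pm,2pm,2pm,4pm) (4pm,5pm,2pm,4pm,3pm) (4pm,5pm,2pm,4pm,4pm) (4pm,5pm,2pm,5pm,3pm) (4pm,5pm,2pm,5pm,4pm) (5pm,4pm,2pm,2pm,3pm) (5pm,4pm,2pm,4pm,3pm) (5pm,4pm,2pm,5pm,3pm) — 27.
Onboarding=4pm: (2pm,4pm,2pm,2pm,3pm) (2pm,4pm,2pm,3pm,3pm) (2pm,4pm,2pm,5pm,3pm) (2pm,5pm,2pm,2pm,3pm) (2pm,5pm,2pm,2pm,4pm) (2pm,5pm,2pm,3pm,3pm) (2pm,5pm,2pm,3pm,4pm) (2pm,5pm,2pm,5pm,3pm) (2pm,5pm,2pm,5pm,4pm) (3pm,4pm,2pm,2pm,3pm) (3pm,4pm,2pm,3pm,3pm) (3pm,4pm,2pm,5pm,3pm) (3pm,5pm,2pm,2pm,3pm) (3pm,5pm,2pm,2pm,4pm) (3pm,5pm,2pm,3pm,3pm) (3pm,5pm,2pm,3pm,4pm) (3pm,5pm,2pm,5pm,3pm) (3pm,5pm,2pm,5pm,4pm) (4pm,5pm,2pm,2pm,3pm) (4pm,5pm,2pm,2pm,4pm) (4pm,5pm,2pm,3pm,3pm) (4pm,5pm,2pm,3pm,4pm) (4pm,5pm,2pm,5pm,3pm) (4pm,5pm,2pm,5pm,4pm) (5pm,4pm,2pm,2pm,3pm) (5pm,4pm,2pm,3pm,3pm) (5pm,4pm,2pm,5pm,3pm) — 27.
Summing: 27 + 27 = 54.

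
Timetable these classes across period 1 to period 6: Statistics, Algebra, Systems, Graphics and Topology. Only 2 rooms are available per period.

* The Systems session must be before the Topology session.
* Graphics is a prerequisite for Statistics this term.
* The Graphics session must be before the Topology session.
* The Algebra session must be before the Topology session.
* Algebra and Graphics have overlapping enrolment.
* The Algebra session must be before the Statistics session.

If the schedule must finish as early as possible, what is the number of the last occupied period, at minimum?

The precedence chain requires at least 2 distinct periods.
With at most 2 per period and 5 classes, at least 3 periods are needed.
3 works (last occupied period: period 3): for example Systems -> period 1; Graphics -> period 2; Statistics -> period 3; Algebra -> period 1; Topology -> period 3.

period 3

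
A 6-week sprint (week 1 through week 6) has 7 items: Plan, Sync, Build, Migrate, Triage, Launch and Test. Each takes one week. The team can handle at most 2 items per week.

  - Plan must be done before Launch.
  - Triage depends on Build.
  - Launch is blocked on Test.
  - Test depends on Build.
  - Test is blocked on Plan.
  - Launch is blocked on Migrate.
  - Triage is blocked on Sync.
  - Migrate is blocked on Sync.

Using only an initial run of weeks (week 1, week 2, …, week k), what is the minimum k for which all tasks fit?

The precedence chain requires at least 3 distinct weeks.
With at most 2 per week and 7 tasks, at least 4 weeks are needed.
4 works (last occupied week: week 4): for example Test -> week 2; Build -> week 1; Migrate -> week 3; Triage -> week 3; Plan -> week 1; Sync -> week 2; Launch -> week 4.

4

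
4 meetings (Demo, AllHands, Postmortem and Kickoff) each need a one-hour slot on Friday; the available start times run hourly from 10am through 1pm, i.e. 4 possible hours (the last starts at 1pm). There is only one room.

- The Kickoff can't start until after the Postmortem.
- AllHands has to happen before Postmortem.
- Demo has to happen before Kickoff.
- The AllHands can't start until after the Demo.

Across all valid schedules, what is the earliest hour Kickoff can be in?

Precedence pushes Kickoff to at least 1pm.
Kickoff at 1pm is achievable: AllHands -> 11am, Demo -> 10am, Kickoff -> 1pm, Postmortem -> 12pm.

1pm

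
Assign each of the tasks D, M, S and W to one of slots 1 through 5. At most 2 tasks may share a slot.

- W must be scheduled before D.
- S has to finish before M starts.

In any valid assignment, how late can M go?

Precedence pushes M to at least 2.
M at 5 is achievable: D -> 2, S -> 1, M -> 5, W -> 1.

5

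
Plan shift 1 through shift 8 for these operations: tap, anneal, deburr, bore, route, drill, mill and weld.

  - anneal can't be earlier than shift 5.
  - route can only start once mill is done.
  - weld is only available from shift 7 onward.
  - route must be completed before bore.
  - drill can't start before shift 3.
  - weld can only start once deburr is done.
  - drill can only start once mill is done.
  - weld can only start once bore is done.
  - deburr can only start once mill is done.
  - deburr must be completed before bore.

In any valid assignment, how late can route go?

Precedence pushes route to at least shift 2; downstream work caps route at shift 6.
route at shift 6 is achievable: mill=shift 1; weld=shift 8; bore=shift 7; anneal=shift 5; route=shift 6; tap=shift 1; drill=shift 3; deburr=shift 2.

shift 6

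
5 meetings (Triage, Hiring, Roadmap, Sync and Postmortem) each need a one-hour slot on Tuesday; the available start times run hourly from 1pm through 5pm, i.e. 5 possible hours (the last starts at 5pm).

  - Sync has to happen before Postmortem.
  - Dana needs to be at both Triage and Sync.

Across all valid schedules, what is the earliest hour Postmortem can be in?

Precedence pushes Postmortem to at least 2pm.
Postmortem at 2pm is achievable: Hiring in 1pm, Sync in 1pm, Roadmap in 1pm, Postmortem in 2pm, Triage in 2pm.

2pm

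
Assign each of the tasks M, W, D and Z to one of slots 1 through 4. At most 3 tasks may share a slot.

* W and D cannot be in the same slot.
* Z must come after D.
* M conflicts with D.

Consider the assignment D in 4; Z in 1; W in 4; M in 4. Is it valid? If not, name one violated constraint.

At most 3 tasks may share a slot — holds.
Z must come after D — violated.
W and D cannot be in the same slot — violated.
M conflicts with D — violated.

Invalid. Z must come after D.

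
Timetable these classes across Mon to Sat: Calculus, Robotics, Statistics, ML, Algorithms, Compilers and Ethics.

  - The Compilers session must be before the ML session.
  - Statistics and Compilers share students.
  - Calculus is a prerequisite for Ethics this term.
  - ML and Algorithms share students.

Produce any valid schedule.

Ethics=Tue; Compilers=Mon; Calculus=Mon; Statistics=Tue; ML=Tue; Robotics=Mon; Algorithms=Mon

Checking: Calculus(Mon) before Ethics(Tue); Compilers(Mon) before ML(Tue); ML(Tue) != Algorithms(Mon); Statistics(Tue) != Compilers(Mon).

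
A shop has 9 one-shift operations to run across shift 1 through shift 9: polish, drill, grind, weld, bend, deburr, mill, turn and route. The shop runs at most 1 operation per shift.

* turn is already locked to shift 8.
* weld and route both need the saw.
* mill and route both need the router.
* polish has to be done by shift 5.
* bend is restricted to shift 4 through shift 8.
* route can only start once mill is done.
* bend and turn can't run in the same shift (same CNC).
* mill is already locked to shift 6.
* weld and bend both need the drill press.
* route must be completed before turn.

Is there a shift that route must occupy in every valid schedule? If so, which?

shift 7

mill is fixed at shift 6 and must come before route, so route is at least shift 7.
turn is fixed at shift 8 and must come after route, so route is at most shift 7.
So route must be shift 7.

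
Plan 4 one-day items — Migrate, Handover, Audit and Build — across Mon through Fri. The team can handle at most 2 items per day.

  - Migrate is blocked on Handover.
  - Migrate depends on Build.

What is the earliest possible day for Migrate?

Tue

Precedence pushes Migrate to at least Tue.
Migrate at Tue is achievable: Build in Mon; Audit in Tue; Handover in Mon; Migrate in Tue.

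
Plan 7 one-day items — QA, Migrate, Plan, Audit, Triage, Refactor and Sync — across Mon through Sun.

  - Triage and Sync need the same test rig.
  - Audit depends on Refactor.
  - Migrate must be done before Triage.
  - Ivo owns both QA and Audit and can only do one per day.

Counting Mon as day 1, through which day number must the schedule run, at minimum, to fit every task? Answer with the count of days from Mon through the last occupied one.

The precedence chain requires at least 2 distinct days.
2 works (last occupied day: Tue): for example Triage=Tue; Sync=Mon; Refactor=Mon; Plan=Mon; QA=Mon; Audit=Tue; Migrate=Mon.

2 days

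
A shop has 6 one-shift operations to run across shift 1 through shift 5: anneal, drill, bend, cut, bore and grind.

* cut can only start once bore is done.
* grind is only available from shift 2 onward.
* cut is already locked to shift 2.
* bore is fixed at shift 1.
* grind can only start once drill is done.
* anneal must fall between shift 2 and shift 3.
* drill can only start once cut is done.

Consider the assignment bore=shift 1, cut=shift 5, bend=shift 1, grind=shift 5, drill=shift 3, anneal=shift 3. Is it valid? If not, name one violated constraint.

No. cut is already locked to shift 2 is not satisfied.

bore is fixed at shift 1 — holds.
cut is already locked to shift 2 — violated.
grind is only available from shift 2 onward — holds.
anneal must fall between shift 2 and shift 3 — holds.
cut can only start once bore is done — holds.
drill can only start once cut is done — violated.
grind can only start once drill is done — holds.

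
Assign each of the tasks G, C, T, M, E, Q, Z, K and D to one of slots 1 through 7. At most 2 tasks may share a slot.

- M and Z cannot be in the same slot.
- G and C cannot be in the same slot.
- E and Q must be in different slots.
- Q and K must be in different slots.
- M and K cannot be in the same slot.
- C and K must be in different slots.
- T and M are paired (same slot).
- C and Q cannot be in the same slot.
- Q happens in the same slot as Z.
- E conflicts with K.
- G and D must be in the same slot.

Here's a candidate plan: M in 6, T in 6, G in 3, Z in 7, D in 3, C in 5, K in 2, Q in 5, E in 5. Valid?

G and C cannot be in the same slot — holds.
T and M are paired (same slot) — holds.
Q happens in the same slot as Z — violated.
C and Q cannot be in the same slot — violated.
E conflicts with K — holds.
G and D must be in the same slot — holds.
M and Z cannot be in the same slot — holds.
Q and K must be in different slots — holds.
C and K must be in different slots — holds.
At most 2 tasks may share a slot — violated.
E and Q must be in different slots — violated.
M and K cannot be in the same slot — holds.

No — it violates: E and Q must be in different slots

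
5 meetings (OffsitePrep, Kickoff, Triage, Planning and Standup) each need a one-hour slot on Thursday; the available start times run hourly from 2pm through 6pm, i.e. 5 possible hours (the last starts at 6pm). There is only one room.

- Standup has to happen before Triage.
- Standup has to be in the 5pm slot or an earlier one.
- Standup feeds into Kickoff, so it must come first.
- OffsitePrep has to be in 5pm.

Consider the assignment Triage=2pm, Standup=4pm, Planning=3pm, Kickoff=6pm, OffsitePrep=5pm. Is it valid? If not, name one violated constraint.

No — it violates: Standup has to happen before Triage

OffsitePrep has to be in 5pm — holds.
Standup has to be in the 5pm slot or an earlier one — holds.
There is only one room — holds.
Standup has to happen before Triage — violated.
Standup feeds into Kickoff, so it must come first — holds.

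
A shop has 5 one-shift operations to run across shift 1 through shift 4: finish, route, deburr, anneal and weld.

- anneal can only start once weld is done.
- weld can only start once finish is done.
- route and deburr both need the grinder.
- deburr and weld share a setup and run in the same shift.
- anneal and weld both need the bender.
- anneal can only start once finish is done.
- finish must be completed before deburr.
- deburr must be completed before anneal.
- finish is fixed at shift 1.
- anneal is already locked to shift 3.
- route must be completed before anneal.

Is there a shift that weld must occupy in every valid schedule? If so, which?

shift 2

finish is fixed at shift 1 and must come before weld, so weld is at least shift 2.
anneal is fixed at shift 3 and must come after weld, so weld is at most shift 2.
So weld must be shift 2.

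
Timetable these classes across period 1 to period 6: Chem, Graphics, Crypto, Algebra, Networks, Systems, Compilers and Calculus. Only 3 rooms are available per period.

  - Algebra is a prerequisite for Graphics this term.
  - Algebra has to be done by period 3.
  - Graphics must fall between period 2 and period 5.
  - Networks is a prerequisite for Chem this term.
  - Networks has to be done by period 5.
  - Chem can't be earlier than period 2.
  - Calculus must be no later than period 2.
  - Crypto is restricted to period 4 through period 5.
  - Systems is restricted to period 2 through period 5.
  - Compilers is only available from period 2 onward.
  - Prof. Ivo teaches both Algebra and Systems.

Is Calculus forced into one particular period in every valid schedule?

No

Calculus can be period 1 (e.g. Compilers=period 3, Chem=period 2, Graphics=period 2, Crypto=period 4, Calculus=period 1, Algebra=period 1, Networks=period 1, Systems=period 2) or period 2 (e.g. Chem=period 3; Algebra=period 1; Compilers=period 3; Crypto=period 4; Calculus=period 2; Systems=period 2; Graphics=period 2; Networks=period 1).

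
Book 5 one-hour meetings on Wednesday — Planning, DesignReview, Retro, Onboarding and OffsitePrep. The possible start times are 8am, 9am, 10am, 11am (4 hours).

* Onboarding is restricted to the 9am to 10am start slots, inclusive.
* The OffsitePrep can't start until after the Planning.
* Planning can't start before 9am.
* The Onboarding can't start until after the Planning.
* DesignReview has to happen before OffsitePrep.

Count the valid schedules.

20

Splitting on DesignReview: it can be 8am (8), 9am (8), 10am (4). Listing each branch's schedules as (Planning, Retro, Onboarding, OffsitePrep):
DesignReview=8am: (9am,8am,10am,10am) (9am,8am,10am,11am) (9am,9am,10am,10am) (9am,9am,10am,11am) (9am,10am,10am,10am) (9am,10am,10am,11am) (9am,11am,10am,10am) (9am,11am,10am,11am) — 8.
DesignReview=9am: (9am,8am,10am,10am) (9am,8am,10am,11am) (9am,9am,10am,10am) (9am,9am,10am,11am) (9am,10am,10am,10am) (9am,10am,10am,11am) (9am,11am,10am,10am) (9am,11am,10am,11am) — 8.
DesignReview=10am: (9am,8am,10am,11am) (9am,9am,10am,11am) (9am,10am,10am,11am) (9am,11am,10am,11am) — 4.
Summing: 8 + 8 + 4 = 20.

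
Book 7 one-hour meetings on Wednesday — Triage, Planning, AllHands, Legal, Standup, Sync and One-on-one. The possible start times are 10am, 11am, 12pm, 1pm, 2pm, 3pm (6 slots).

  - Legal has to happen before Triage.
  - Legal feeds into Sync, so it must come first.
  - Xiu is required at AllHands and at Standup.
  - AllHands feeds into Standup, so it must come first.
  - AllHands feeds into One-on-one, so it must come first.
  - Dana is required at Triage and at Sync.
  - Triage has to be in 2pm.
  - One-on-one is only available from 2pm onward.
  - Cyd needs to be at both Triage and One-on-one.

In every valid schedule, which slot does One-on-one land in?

3pm

One-on-one's window is 2pm–3pm.
Triage is fixed at 2pm, and One-on-one can't share a slot with Triage.
So One-on-one must be 3pm.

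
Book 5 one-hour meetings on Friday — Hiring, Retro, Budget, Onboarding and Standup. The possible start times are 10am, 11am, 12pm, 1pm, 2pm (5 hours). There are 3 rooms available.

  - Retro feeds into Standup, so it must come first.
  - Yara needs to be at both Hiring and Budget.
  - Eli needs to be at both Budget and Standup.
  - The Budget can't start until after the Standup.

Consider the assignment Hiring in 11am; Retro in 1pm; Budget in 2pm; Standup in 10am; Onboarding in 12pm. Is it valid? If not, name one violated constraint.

Invalid. Retro feeds into Standup, so it must come first.

Yara needs to be at both Hiring and Budget — holds.
Eli needs to be at both Budget and Standup — holds.
Retro feeds into Standup, so it must come first — violated.
The Budget can't start until after the Standup — holds.
There are 3 rooms available — holds.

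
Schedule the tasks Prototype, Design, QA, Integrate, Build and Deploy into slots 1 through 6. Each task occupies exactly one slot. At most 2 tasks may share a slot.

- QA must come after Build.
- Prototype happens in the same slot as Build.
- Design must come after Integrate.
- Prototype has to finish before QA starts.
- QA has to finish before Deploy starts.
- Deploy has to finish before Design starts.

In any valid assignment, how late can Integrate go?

5

Downstream work caps Integrate at 5.
Integrate at 5 is achievable: Prototype -> 1; Build -> 1; QA -> 2; Deploy -> 3; Design -> 6; Integrate -> 5.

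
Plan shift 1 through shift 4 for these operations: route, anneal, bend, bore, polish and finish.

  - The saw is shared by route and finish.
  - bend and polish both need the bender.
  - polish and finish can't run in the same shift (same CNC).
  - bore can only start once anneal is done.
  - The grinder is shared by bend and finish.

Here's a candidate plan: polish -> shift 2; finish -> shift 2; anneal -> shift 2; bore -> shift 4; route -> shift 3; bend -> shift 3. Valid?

No — it violates: polish and finish can't run in the same shift (same CNC)

polish and finish can't run in the same shift (same CNC) — violated.
The grinder is shared by bend and finish — holds.
bore can only start once anneal is done — holds.
bend and polish both need the bender — holds.
The saw is shared by route and finish — holds.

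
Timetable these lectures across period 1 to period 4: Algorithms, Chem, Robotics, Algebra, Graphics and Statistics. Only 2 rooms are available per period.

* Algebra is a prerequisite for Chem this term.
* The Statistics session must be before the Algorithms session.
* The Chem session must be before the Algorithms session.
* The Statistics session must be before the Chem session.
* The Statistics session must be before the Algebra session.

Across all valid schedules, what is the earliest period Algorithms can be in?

period 4

Precedence pushes Algorithms to at least period 4.
Algorithms at period 4 is achievable: Algorithms in period 4, Chem in period 3, Graphics in period 2, Statistics in period 1, Algebra in period 2, Robotics in period 1.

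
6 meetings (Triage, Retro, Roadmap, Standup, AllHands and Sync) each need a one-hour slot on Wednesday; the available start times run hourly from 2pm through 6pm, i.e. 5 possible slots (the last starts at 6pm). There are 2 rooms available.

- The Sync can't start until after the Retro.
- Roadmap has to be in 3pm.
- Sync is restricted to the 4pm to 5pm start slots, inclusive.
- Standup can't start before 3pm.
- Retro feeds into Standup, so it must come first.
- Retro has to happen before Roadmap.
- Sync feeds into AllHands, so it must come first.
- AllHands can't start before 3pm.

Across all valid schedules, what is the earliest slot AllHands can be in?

AllHands is available from 3pm; precedence pushes AllHands to at least 5pm.
AllHands at 5pm is achievable: Triage in 2pm, Standup in 3pm, AllHands in 5pm, Sync in 4pm, Retro in 2pm, Roadmap in 3pm.

5pm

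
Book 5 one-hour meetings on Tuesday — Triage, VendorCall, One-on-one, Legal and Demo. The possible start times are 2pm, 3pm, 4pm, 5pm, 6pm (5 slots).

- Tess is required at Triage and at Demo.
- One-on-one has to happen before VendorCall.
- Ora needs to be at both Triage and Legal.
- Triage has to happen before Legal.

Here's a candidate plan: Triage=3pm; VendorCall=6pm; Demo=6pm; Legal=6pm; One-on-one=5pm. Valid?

Valid

Ora needs to be at both Triage and Legal — holds.
Tess is required at Triage and at Demo — holds.
One-on-one has to happen before VendorCall — holds.
Triage has to happen before Legal — holds.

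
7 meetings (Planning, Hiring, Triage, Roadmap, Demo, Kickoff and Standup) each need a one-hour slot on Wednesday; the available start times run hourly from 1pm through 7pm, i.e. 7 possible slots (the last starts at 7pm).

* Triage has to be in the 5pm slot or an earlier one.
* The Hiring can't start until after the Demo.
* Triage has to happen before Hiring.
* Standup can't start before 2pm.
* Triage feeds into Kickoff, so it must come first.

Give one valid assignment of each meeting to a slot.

Kickoff in 2pm; Demo in 1pm; Roadmap in 1pm; Triage in 1pm; Planning in 1pm; Hiring in 2pm; Standup in 2pm

Checking: Demo(1pm) before Hiring(2pm); Triage(1pm) before Hiring(2pm); Triage(1pm) before Kickoff(2pm); Standup=2pm in [2pm,7pm]; Triage=1pm in [1pm,5pm].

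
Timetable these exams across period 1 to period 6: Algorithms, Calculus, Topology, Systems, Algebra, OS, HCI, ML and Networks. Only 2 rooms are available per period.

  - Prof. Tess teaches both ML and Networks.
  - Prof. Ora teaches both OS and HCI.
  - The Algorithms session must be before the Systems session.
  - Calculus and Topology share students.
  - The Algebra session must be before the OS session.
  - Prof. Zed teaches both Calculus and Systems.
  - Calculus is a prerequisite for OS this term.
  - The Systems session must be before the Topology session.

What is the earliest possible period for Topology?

period 3

Precedence pushes Topology to at least period 3.
Topology at period 3 is achievable: Algorithms in period 1; Systems in period 2; OS in period 3; Algebra in period 2; Topology in period 3; Networks in period 5; HCI in period 4; Calculus in period 1; ML in period 4.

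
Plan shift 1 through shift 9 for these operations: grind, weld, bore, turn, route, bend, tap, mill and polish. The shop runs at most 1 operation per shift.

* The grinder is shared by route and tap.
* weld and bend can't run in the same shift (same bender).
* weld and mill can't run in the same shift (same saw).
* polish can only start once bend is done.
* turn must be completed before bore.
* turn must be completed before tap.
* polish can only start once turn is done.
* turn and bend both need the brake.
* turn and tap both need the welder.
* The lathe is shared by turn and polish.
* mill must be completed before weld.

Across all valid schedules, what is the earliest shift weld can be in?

Precedence pushes weld to at least shift 2.
weld at shift 2 is achievable: route=shift 9, bore=shift 6, mill=shift 1, weld=shift 2, bend=shift 4, turn=shift 3, grind=shift 8, tap=shift 7, polish=shift 5.

shift 2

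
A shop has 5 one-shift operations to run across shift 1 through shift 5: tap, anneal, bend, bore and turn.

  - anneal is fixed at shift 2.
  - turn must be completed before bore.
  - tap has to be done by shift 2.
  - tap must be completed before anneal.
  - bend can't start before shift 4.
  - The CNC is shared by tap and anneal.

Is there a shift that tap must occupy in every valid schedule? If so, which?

shift 1

tap's window is shift 1–shift 2.
anneal is fixed at shift 2, and tap can't share a shift with anneal.
So tap must be shift 1.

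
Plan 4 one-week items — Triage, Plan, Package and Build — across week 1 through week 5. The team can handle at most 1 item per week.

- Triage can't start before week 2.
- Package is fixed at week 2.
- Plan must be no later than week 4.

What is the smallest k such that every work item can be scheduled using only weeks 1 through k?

With at most 1 per week and 4 work items, at least 4 weeks are needed.
Triage can't be placed before week 2, so the schedule must run through at least week 2.
4 works (last occupied week: week 4): for example Package in week 2; Build in week 4; Plan in week 1; Triage in week 3.

4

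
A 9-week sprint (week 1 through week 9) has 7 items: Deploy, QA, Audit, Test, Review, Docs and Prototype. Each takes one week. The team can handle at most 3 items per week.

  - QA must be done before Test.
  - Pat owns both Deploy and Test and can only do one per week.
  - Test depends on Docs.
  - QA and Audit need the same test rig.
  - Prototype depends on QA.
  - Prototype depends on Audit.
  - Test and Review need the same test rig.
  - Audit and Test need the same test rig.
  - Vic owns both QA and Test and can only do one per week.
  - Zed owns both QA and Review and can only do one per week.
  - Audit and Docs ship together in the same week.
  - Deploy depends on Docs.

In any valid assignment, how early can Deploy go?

Precedence pushes Deploy to at least week 2.
Deploy at week 2 is achievable: Prototype=week 3, QA=week 2, Test=week 3, Audit=week 1, Docs=week 1, Review=week 1, Deploy=week 2.

week 2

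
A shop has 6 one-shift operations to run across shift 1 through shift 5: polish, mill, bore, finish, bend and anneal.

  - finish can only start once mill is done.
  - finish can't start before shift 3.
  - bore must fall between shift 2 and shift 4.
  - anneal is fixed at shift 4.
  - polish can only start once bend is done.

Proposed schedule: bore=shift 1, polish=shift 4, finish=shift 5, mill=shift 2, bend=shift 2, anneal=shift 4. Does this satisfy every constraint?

finish can only start once mill is done — holds.
anneal is fixed at shift 4 — holds.
finish can't start before shift 3 — holds.
bore must fall between shift 2 and shift 4 — violated.
polish can only start once bend is done — holds.

No. bore must fall between shift 2 and shift 4 is not satisfied.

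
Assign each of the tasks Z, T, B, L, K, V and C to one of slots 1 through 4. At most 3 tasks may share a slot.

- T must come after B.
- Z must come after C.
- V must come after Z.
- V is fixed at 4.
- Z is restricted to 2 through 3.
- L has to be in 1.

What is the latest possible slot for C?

Downstream work caps C at 2.
C at 2 is achievable: Z=3; L=1; V=4; K=1; T=2; B=1; C=2.

2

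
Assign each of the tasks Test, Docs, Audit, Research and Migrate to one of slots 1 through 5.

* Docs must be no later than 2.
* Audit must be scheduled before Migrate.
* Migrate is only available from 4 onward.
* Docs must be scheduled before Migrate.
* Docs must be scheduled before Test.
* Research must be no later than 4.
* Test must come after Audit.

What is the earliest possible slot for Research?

1

Research's own window allows nothing later than 4.
Research at 1 is achievable: Test=2; Audit=1; Research=1; Migrate=4; Docs=1.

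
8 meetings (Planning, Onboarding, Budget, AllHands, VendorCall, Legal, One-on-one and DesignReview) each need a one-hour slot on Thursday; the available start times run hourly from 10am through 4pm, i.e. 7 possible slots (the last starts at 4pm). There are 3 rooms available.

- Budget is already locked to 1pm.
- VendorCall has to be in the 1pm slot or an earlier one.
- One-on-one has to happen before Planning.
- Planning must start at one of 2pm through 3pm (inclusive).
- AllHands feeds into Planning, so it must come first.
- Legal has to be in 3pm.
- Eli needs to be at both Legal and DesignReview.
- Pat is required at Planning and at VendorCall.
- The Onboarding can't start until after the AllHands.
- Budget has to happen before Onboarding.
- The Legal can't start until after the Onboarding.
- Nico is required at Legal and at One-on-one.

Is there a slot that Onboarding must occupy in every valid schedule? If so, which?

Budget is fixed at 1pm and must come before Onboarding, so Onboarding is at least 2pm.
Legal is fixed at 3pm and must come after Onboarding, so Onboarding is at most 2pm.
So Onboarding must be 2pm.

2pm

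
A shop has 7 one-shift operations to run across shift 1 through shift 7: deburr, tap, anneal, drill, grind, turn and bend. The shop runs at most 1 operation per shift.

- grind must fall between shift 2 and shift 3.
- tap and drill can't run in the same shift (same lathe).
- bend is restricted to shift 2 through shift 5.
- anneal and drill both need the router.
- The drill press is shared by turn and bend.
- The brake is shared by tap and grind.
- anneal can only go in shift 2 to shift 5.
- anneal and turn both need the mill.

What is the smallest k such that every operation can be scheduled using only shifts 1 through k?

With at most 1 per shift and 7 operations, at least 7 shifts are needed.
anneal can't be placed before shift 2, so the schedule must run through at least shift 2.
7 works (last occupied shift: shift 7): for example deburr -> shift 1; bend -> shift 4; drill -> shift 6; grind -> shift 2; turn -> shift 7; tap -> shift 5; anneal -> shift 3.

7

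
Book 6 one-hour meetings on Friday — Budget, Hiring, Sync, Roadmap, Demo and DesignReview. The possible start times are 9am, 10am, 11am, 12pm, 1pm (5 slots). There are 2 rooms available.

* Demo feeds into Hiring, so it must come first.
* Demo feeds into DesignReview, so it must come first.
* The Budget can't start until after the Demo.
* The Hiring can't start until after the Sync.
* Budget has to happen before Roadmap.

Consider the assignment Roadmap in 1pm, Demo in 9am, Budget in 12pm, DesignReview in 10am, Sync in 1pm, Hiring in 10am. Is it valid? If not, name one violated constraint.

No. The Hiring can't start until after the Sync is not satisfied.

The Budget can't start until after the Demo — holds.
The Hiring can't start until after the Sync — violated.
There are 2 rooms available — holds.
Demo feeds into Hiring, so it must come first — holds.
Demo feeds into DesignReview, so it must come first — holds.
Budget has to happen before Roadmap — holds.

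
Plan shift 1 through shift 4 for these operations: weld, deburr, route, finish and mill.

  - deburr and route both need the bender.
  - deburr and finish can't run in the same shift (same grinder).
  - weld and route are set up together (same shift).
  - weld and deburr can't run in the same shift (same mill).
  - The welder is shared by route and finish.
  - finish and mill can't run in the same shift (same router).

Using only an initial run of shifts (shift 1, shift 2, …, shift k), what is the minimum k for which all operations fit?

Check 2 shifts directly (anything shorter is at least as hard).
Could 2 shifts be enough, i.e. nothing placed later than shift 2? No: weld, deburr and finish must all be in different shifts (weld/deburr can't share; weld/finish can't share; deburr/finish can't share), but only 2 shifts are available: 3 operations can't fit in 2 distinct shifts.
So 2 shifts is not enough.
3 works (last occupied shift: shift 3): for example mill=shift 1; route=shift 1; weld=shift 1; deburr=shift 2; finish=shift 3.

3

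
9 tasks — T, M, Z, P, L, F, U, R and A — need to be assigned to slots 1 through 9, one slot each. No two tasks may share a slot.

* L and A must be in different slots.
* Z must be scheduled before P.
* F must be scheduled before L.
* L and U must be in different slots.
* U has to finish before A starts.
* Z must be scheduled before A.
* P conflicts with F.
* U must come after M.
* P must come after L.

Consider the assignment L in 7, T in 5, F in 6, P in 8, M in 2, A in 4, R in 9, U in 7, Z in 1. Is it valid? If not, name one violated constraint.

L and U must be in different slots — violated.
U must come after M — holds.
F must be scheduled before L — holds.
P conflicts with F — holds.
Z must be scheduled before P — holds.
P must come after L — holds.
L and A must be in different slots — holds.
Z must be scheduled before A — holds.
U has to finish before A starts — violated.
No two tasks may share a slot — violated.

No. L and U must be in different slots is not satisfied.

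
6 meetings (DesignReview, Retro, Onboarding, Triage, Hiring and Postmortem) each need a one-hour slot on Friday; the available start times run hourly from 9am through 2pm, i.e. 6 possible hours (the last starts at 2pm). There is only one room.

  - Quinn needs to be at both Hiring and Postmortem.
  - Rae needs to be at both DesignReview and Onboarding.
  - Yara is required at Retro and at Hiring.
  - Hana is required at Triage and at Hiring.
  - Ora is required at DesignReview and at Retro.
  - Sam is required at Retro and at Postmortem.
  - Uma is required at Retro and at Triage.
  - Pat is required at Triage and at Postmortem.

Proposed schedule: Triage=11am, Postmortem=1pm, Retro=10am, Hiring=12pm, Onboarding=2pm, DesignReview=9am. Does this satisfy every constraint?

Pat is required at Triage and at Postmortem — holds.
Sam is required at Retro and at Postmortem — holds.
Yara is required at Retro and at Hiring — holds.
There is only one room — holds.
Uma is required at Retro and at Triage — holds.
Hana is required at Triage and at Hiring — holds.
Ora is required at DesignReview and at Retro — holds.
Rae needs to be at both DesignReview and Onboarding — holds.
Quinn needs to be at both Hiring and Postmortem — holds.

Valid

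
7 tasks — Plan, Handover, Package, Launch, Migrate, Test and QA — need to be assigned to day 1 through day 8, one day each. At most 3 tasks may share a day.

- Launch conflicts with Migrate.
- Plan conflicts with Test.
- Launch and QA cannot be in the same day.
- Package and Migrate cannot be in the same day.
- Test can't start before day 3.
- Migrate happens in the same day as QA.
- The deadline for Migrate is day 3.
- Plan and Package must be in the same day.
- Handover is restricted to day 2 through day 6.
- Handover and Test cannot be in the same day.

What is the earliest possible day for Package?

Package at day 1 is achievable: QA in day 2, Test in day 3, Migrate in day 2, Plan in day 1, Package in day 1, Handover in day 2, Launch in day 1.

day 1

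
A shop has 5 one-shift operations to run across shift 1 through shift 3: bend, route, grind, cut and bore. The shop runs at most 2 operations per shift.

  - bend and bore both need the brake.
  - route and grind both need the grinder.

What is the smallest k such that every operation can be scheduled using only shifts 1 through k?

3

With at most 2 per shift and 5 operations, at least 3 shifts are needed.
3 works (last occupied shift: shift 3): for example route in shift 1, cut in shift 2, bore in shift 3, grind in shift 2, bend in shift 1.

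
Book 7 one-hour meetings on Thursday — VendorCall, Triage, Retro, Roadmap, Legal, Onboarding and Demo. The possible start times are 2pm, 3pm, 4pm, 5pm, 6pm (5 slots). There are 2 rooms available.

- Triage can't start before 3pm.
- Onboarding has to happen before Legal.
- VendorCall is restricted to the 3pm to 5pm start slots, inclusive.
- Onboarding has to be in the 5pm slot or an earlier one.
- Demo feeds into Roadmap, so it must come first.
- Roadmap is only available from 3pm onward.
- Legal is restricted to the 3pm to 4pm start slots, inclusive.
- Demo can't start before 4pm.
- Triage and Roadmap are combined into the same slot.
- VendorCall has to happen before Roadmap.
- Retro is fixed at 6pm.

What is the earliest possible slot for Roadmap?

Roadmap is available from 3pm; precedence pushes Roadmap to at least 5pm.
Roadmap at 5pm is achievable: Roadmap -> 5pm; Demo -> 4pm; Triage -> 5pm; Retro -> 6pm; VendorCall -> 3pm; Legal -> 3pm; Onboarding -> 2pm.

5pm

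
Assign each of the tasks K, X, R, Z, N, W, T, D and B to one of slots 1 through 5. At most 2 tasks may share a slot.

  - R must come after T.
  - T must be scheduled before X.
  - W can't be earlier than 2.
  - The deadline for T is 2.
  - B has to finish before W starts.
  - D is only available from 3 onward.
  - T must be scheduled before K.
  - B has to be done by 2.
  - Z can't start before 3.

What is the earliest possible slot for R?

Precedence pushes R to at least 2.
R at 2 is achievable: D -> 3; B -> 1; R -> 2; Z -> 3; W -> 2; N -> 5; X -> 4; K -> 4; T -> 1.

2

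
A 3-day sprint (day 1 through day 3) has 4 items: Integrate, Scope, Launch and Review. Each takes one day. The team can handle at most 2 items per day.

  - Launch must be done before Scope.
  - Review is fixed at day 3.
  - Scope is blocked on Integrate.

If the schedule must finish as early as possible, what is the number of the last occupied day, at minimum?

The precedence chain requires at least 2 distinct days.
With at most 2 per day and 4 work items, at least 2 days are needed.
Review can't be placed before day 3, so the schedule must run through at least day 3.
3 works (last occupied day: day 3): for example Review=day 3; Integrate=day 1; Launch=day 1; Scope=day 2.

day 3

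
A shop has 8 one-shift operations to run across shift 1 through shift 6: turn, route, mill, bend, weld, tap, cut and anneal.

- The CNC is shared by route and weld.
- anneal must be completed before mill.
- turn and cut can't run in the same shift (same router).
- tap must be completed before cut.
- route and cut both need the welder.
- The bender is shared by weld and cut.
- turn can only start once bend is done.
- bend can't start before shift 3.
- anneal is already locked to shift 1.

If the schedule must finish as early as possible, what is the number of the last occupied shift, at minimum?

The precedence chain requires at least 2 distinct shifts.
Propagating the time windows through the other constraints, turn can't land before shift 4, so the schedule must run through at least shift 4.
4 works (last occupied shift: shift 4): for example cut=shift 2; turn=shift 4; mill=shift 2; route=shift 1; anneal=shift 1; weld=shift 3; bend=shift 3; tap=shift 1.

shift 4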